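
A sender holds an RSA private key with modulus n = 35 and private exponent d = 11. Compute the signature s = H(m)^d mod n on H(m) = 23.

(H(m))^2 ≡ 23^2 = 529 ≡ 4
(H(m))^4 ≡ 4^2 = 16
(H(m))^8 ≡ 16^2 = 256 ≡ 11
11 = 8 + 2 + 1, so (H(m))^11 ≡ 11·4·23 ≡ 32 (mod 35)

32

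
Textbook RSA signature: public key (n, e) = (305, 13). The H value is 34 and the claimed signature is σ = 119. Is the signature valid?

σ^2 ≡ 119^2 = 14161 ≡ 131
σ^4 ≡ 131^2 = 17161 ≡ 81
σ^8 ≡ 81^2 = 6561 ≡ 156
13 = 8 + 4 + 1, so σ^13 ≡ 156·81·119 ≡ 34 (mod 305)
σ^13 mod 305 = 34 matches H.

valid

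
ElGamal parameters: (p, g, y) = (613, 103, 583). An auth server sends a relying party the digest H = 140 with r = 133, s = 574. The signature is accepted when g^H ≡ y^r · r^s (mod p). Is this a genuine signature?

Left side g^H mod p:
Squares mod 613: 103^1≡103, 103^2≡188, 103^4≡403, 103^8≡577, 103^16≡70, 103^32≡609, 103^64≡16, 103^128≡256
140 = 128 + 8 + 4, so 103^140 ≡ 256·577·403 ≡ 119 (mod 613)
Right side y^r · r^s mod p:
Squares mod 613: 583^1≡583, 583^2≡287, 583^4≡227, 583^8≡37, 583^16≡143, 583^32≡220, 583^64≡586, 583^128≡116
133 = 128 + 4 + 1, so 583^133 ≡ 116·227·583 ≡ 197 (mod 613)
Squares mod 613: 133^1≡133, 133^2≡525, 133^4≡388, 133^8≡359, 133^16≡151, 133^32≡120, 133^64≡301, 133^128≡490, 133^256≡417, 133^512≡410
574 = 512 + 32 + 16 + 8 + 4 + 2, so 133^574 ≡ 410·120·151·359·388·525 ≡ 562 (mod 613)
197·562 = 110714 ≡ 374 (mod 613)
119 ≠ 374, so verification fails.

forged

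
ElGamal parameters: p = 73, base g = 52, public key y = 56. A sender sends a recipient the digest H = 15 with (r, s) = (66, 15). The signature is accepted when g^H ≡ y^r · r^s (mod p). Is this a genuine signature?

genuine

Left side g^H mod p:
52^2 = 2704 ≡ 3
52^4 ≡ 3^2 = 9
52^8 ≡ 9^2 = 81 ≡ 8
15 = 8 + 4 + 2 + 1, so 52^15 ≡ 8·9·3·52 ≡ 63 (mod 73)
Right side y^r · r^s mod p:
56^2 = 3136 ≡ 70
56^4 ≡ 70^2 = 4900 ≡ 9
56^8 ≡ 9^2 = 81 ≡ 8
56^16 ≡ 8^2 = 64
56^32 ≡ 64^2 = 4096 ≡ 8
56^64 ≡ 8^2 = 64
66 = 64 + 2, so 56^66 ≡ 64·70 ≡ 27 (mod 73)
66^2 = 4356 ≡ 49
66^4 ≡ 49^2 = 2401 ≡ 65
66^8 ≡ 65^2 = 4225 ≡ 64
15 = 8 + 4 + 2 + 1, so 66^15 ≡ 64·65·49·66 ≡ 51 (mod 73)
27·51 = 1377 ≡ 63 (mod 73)
63 ≡ 63 (mod 73), so the signature is genuine.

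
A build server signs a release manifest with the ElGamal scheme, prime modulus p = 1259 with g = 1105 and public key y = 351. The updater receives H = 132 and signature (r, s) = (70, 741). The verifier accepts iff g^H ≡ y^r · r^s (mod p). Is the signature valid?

invalid

Left side g^H mod p:
1105^2 = 1221025 ≡ 1054
1105^4 ≡ 1054^2 = 1110916 ≡ 478
1105^8 ≡ 478^2 = 228484 ≡ 605
1105^16 ≡ 605^2 = 366025 ≡ 915
1105^32 ≡ 915^2 = 837225 ≡ 1249
1105^64 ≡ 1249^2 = 1560001 ≡ 100
1105^128 ≡ 100^2 = 10000 ≡ 1187
132 = 128 + 4, so 1105^132 ≡ 1187·478 ≡ 836 (mod 1259)
Right side y^r · r^s mod p:
351^2 = 123201 ≡ 1078
351^4 ≡ 1078^2 = 1162084 ≡ 27
351^8 ≡ 27^2 = 729
351^16 ≡ 729^2 = 531441 ≡ 143
351^32 ≡ 143^2 = 20449 ≡ 305
351^64 ≡ 305^2 = 93025 ≡ 1118
70 = 64 + 4 + 2, so 351^70 ≡ 1118·27·1078 ≡ 394 (mod 1259)
70^2 = 4900 ≡ 1123
70^4 ≡ 1123^2 = 1261129 ≡ 870
70^8 ≡ 870^2 = 756900 ≡ 241
70^16 ≡ 241^2 = 58081 ≡ 167
70^32 ≡ 167^2 = 27889 ≡ 191
70^64 ≡ 191^2 = 36481 ≡ 1229
70^128 ≡ 1229^2 = 1510441 ≡ 900
70^256 ≡ 900^2 = 810000 ≡ 463
70^512 ≡ 463^2 = 214369 ≡ 339
741 = 512 + 128 + 64 + 32 + 4 + 1, so 70^741 ≡ 339·900·1229·191·870·70 ≡ 70 (mod 1259)
394·70 = 27580 ≡ 1141 (mod 1259)
836 ≠ 1141, so verification fails.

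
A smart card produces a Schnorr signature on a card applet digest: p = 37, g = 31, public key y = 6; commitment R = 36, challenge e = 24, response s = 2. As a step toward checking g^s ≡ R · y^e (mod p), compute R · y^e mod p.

6^2 = 36
6^4 ≡ 36^2 = 1296 ≡ 1
6^8 ≡ 1^2 = 1
6^16 ≡ 1^2 = 1
24 = 16 + 8, so 6^24 ≡ 1·1 ≡ 1 (mod 37)
R · y^e ≡ 36·1 = 36 ≡ 36 (mod 37)

36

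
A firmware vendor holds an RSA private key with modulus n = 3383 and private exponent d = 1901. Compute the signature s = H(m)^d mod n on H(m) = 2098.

(H(m))^2 ≡ 2098^2 = 4401604 ≡ 321
(H(m))^4 ≡ 321^2 = 103041 ≡ 1551
(H(m))^8 ≡ 1551^2 = 2405601 ≡ 288
(H(m))^16 ≡ 288^2 = 82944 ≡ 1752
(H(m))^32 ≡ 1752^2 = 3069504 ≡ 1123
(H(m))^64 ≡ 1123^2 = 1261129 ≡ 2653
(H(m))^128 ≡ 2653^2 = 7038409 ≡ 1769
(H(m))^256 ≡ 1769^2 = 3129361 ≡ 86
(H(m))^512 ≡ 86^2 = 7396 ≡ 630
(H(m))^1024 ≡ 630^2 = 396900 ≡ 1089
1901 = 1024 + 512 + 256 + 64 + 32 + 8 + 4 + 1, so (H(m))^1901 ≡ 1089·630·86·2653·1123·288·1551·2098 ≡ 2182 (mod 3383)

2182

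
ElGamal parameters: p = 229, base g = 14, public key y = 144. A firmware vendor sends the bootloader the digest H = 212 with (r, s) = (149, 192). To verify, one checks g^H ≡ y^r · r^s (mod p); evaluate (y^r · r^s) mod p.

151

144^2 = 20736 ≡ 126
144^4 ≡ 126^2 = 15876 ≡ 75
144^8 ≡ 75^2 = 5625 ≡ 129
144^16 ≡ 129^2 = 16641 ≡ 153
144^32 ≡ 153^2 = 23409 ≡ 51
144^64 ≡ 51^2 = 2601 ≡ 82
144^128 ≡ 82^2 = 6724 ≡ 83
149 = 128 + 16 + 4 + 1, so 144^149 ≡ 83·153·75·144 ≡ 184 (mod 229)
149^2 = 22201 ≡ 217
149^4 ≡ 217^2 = 47089 ≡ 144
149^8 ≡ 144^2 = 20736 ≡ 126
149^16 ≡ 126^2 = 15876 ≡ 75
149^32 ≡ 75^2 = 5625 ≡ 129
149^64 ≡ 129^2 = 16641 ≡ 153
149^128 ≡ 153^2 = 23409 ≡ 51
192 = 128 + 64, so 149^192 ≡ 51·153 ≡ 17 (mod 229)
y^r · r^s ≡ 184·17 = 3128 ≡ 151 (mod 229)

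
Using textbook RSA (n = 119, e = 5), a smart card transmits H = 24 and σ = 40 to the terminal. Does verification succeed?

passes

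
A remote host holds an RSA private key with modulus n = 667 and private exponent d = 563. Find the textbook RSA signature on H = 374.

611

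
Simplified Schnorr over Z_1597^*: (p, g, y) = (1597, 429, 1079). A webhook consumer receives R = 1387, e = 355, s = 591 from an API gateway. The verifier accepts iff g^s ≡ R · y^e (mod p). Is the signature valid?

valid

g^s mod p:
429^2 = 184041 ≡ 386
429^4 ≡ 386^2 = 148996 ≡ 475
429^8 ≡ 475^2 = 225625 ≡ 448
429^16 ≡ 448^2 = 200704 ≡ 1079
429^32 ≡ 1079^2 = 1164241 ≡ 28
429^64 ≡ 28^2 = 784
429^128 ≡ 784^2 = 614656 ≡ 1408
429^256 ≡ 1408^2 = 1982464 ≡ 587
429^512 ≡ 587^2 = 344569 ≡ 1214
591 = 512 + 64 + 8 + 4 + 2 + 1, so 429^591 ≡ 1214·784·448·475·386·429 ≡ 345 (mod 1597)
R · y^e mod p:
1079^2 = 1164241 ≡ 28
1079^4 ≡ 28^2 = 784
1079^8 ≡ 784^2 = 614656 ≡ 1408
1079^16 ≡ 1408^2 = 1982464 ≡ 587
1079^32 ≡ 587^2 = 344569 ≡ 1214
1079^64 ≡ 1214^2 = 1473796 ≡ 1362
1079^128 ≡ 1362^2 = 1855044 ≡ 927
1079^256 ≡ 927^2 = 859329 ≡ 143
355 = 256 + 64 + 32 + 2 + 1, so 1079^355 ≡ 143·1362·1214·28·1079 ≡ 1025 (mod 1597)
1387·1025 = 1421675 ≡ 345 (mod 1597)
345 ≡ 345 (mod 1597); signature holds.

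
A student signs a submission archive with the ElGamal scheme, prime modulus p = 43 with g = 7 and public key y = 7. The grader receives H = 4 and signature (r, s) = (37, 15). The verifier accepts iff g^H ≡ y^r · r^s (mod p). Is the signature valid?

valid

Left side g^H mod p:
7^2 = 49 ≡ 6
7^4 ≡ 6^2 = 36
Right side y^r · r^s mod p:
7^2 = 49 ≡ 6
7^4 ≡ 6^2 = 36
7^8 ≡ 36^2 = 1296 ≡ 6
7^16 ≡ 6^2 = 36
7^32 ≡ 36^2 = 1296 ≡ 6
37 = 32 + 4 + 1, so 7^37 ≡ 6·36·7 ≡ 7 (mod 43)
37^2 = 1369 ≡ 36
37^4 ≡ 36^2 = 1296 ≡ 6
37^8 ≡ 6^2 = 36
15 = 8 + 4 + 2 + 1, so 37^15 ≡ 36·6·36·37 ≡ 42 (mod 43)
7·42 = 294 ≡ 36 (mod 43)
36 ≡ 36 (mod 43), so the signature is genuine.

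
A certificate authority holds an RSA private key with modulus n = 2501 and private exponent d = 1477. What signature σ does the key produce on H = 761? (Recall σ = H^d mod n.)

H^2 ≡ 761^2 = 579121 ≡ 1390
H^4 ≡ 1390^2 = 1932100 ≡ 1328
H^8 ≡ 1328^2 = 1763584 ≡ 379
H^16 ≡ 379^2 = 143641 ≡ 1084
H^32 ≡ 1084^2 = 1175056 ≡ 2087
H^64 ≡ 2087^2 = 4355569 ≡ 1328
H^128 ≡ 1328^2 = 1763584 ≡ 379
H^256 ≡ 379^2 = 143641 ≡ 1084
H^512 ≡ 1084^2 = 1175056 ≡ 2087
H^1024 ≡ 2087^2 = 4355569 ≡ 1328
1477 = 1024 + 256 + 128 + 64 + 4 + 1, so H^1477 ≡ 1328·1084·379·1328·1328·761 ≡ 578 (mod 2501)

578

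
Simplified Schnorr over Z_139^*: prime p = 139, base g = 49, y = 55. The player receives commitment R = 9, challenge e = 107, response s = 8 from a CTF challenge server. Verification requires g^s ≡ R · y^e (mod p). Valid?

no

g^s mod p:
49^2 = 2401 ≡ 38
49^4 ≡ 38^2 = 1444 ≡ 54
49^8 ≡ 54^2 = 2916 ≡ 136
R · y^e mod p:
55^2 = 3025 ≡ 106
55^4 ≡ 106^2 = 11236 ≡ 116
55^8 ≡ 116^2 = 13456 ≡ 112
55^16 ≡ 112^2 = 12544 ≡ 34
55^32 ≡ 34^2 = 1156 ≡ 44
55^64 ≡ 44^2 = 1936 ≡ 129
107 = 64 + 32 + 8 + 2 + 1, so 55^107 ≡ 129·44·112·106·55 ≡ 36 (mod 139)
9·36 = 324 ≡ 46 (mod 139)
136 ≠ 46; the check fails.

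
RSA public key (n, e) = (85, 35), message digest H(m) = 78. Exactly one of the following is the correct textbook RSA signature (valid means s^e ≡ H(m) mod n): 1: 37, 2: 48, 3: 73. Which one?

1

Candidate 1: Squares mod 85: 37^1≡37, 37^2≡9, 37^4≡81, 37^8≡16, 37^16≡1, 37^32≡1; 35 = 32 + 2 + 1, so 37^35 ≡ 1·9·37 ≡ 78 (mod 85)
  → matches H(m) = 78
Candidate 2: Squares mod 85: 48^1≡48, 48^2≡9, 48^4≡81, 48^8≡16, 48^16≡1, 48^32≡1; 35 = 32 + 2 + 1, so 48^35 ≡ 1·9·48 ≡ 7 (mod 85)
Candidate 3: Squares mod 85: 73^1≡73, 73^2≡59, 73^4≡81, 73^8≡16, 73^16≡1, 73^32≡1; 35 = 32 + 2 + 1, so 73^35 ≡ 1·59·73 ≡ 57 (mod 85)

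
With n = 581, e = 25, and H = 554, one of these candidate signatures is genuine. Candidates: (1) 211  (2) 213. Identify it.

Candidate 1: Squares mod 581: 211^1≡211, 211^2≡365, 211^4≡176, 211^8≡183, 211^16≡372; 25 = 16 + 8 + 1, so 211^25 ≡ 372·183·211 ≡ 554 (mod 581)
  → matches H = 554
Candidate 2: Squares mod 581: 213^1≡213, 213^2≡51, 213^4≡277, 213^8≡37, 213^16≡207; 25 = 16 + 8 + 1, so 213^25 ≡ 207·37·213 ≡ 500 (mod 581)

1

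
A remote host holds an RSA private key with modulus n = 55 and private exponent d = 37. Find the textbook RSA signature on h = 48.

h^2 ≡ 48^2 = 2304 ≡ 49
h^4 ≡ 49^2 = 2401 ≡ 36
h^8 ≡ 36^2 = 1296 ≡ 31
h^16 ≡ 31^2 = 961 ≡ 26
h^32 ≡ 26^2 = 676 ≡ 16
37 = 32 + 4 + 1, so h^37 ≡ 16·36·48 ≡ 38 (mod 55)

38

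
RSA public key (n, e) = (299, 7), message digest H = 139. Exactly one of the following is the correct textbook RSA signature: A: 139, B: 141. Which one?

A

Candidate A: 139^2 = 19321 ≡ 185; 139^4 ≡ 185^2 = 34225 ≡ 139; 7 = 4 + 2 + 1, so 139^7 ≡ 139·185·139 ≡ 139 (mod 299)
  → matches H = 139
Candidate B: 141^2 = 19881 ≡ 147; 141^4 ≡ 147^2 = 21609 ≡ 81; 7 = 4 + 2 + 1, so 141^7 ≡ 81·147·141 ≡ 2 (mod 299)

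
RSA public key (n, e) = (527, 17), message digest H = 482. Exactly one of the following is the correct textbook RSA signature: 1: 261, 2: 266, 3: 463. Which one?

1

Candidate 1: Squares mod 527: 261^1≡261, 261^2≡138, 261^4≡72, 261^8≡441, 261^16≡18; 17 = 16 + 1, so 261^17 ≡ 18·261 ≡ 482 (mod 527)
  → matches H = 482
Candidate 2: Squares mod 527: 266^1≡266, 266^2≡138, 266^4≡72, 266^8≡441, 266^16≡18; 17 = 16 + 1, so 266^17 ≡ 18·266 ≡ 45 (mod 527)
Candidate 3: Squares mod 527: 463^1≡463, 463^2≡407, 463^4≡171, 463^8≡256, 463^16≡188; 17 = 16 + 1, so 463^17 ≡ 188·463 ≡ 89 (mod 527)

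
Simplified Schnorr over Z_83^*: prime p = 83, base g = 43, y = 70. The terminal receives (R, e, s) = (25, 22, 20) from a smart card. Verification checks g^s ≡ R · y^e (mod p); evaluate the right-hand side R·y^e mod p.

44

Squares mod 83: 70^1≡70, 70^2≡3, 70^4≡9, 70^8≡81, 70^16≡4
22 = 16 + 4 + 2, so 70^22 ≡ 4·9·3 ≡ 25 (mod 83)
R · y^e ≡ 25·25 = 625 ≡ 44 (mod 83)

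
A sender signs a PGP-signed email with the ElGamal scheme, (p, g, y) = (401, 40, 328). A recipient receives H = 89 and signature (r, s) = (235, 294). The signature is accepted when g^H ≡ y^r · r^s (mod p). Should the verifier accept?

accept

Left side g^H mod p:
Squares mod 401: 40^1≡40, 40^2≡397, 40^4≡16, 40^8≡256, 40^16≡173, 40^32≡255, 40^64≡63
89 = 64 + 16 + 8 + 1, so 40^89 ≡ 63·173·256·40 ≡ 242 (mod 401)
Right side y^r · r^s mod p:
Squares mod 401: 328^1≡328, 328^2≡116, 328^4≡223, 328^8≡5, 328^16≡25, 328^32≡224, 328^64≡51, 328^128≡195
235 = 128 + 64 + 32 + 8 + 2 + 1, so 328^235 ≡ 195·51·224·5·116·328 ≡ 299 (mod 401)
Squares mod 401: 235^1≡235, 235^2≡288, 235^4≡338, 235^8≡360, 235^16≡77, 235^32≡315, 235^64≡178, 235^128≡5, 235^256≡25
294 = 256 + 32 + 4 + 2, so 235^294 ≡ 25·315·338·288 ≡ 320 (mod 401)
299·320 = 95680 ≡ 242 (mod 401)
242 ≡ 242 (mod 401), so the signature is genuine.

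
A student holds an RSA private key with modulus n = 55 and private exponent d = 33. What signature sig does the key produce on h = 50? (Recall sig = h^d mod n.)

h^2 ≡ 50^2 = 2500 ≡ 25
h^4 ≡ 25^2 = 625 ≡ 20
h^8 ≡ 20^2 = 400 ≡ 15
h^16 ≡ 15^2 = 225 ≡ 5
h^32 ≡ 5^2 = 25
33 = 32 + 1, so h^33 ≡ 25·50 ≡ 40 (mod 55)

40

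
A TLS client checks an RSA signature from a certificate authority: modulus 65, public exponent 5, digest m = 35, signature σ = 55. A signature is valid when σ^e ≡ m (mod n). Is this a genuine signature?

genuine

σ^2 ≡ 55^2 = 3025 ≡ 35
σ^4 ≡ 35^2 = 1225 ≡ 55
5 = 4 + 1, so σ^5 ≡ 55·55 ≡ 35 (mod 65)
Since 35 equals the digest 35, verification succeeds.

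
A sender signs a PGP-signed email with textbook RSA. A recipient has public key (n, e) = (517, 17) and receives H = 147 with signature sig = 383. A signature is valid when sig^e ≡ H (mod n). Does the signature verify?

sig^17 mod 517 = 147
sig^17 mod 517 = 147 matches H.

verifies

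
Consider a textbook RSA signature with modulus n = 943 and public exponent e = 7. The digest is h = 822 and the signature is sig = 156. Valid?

no

sig^2 ≡ 156^2 = 24336 ≡ 761
sig^4 ≡ 761^2 = 579121 ≡ 119
7 = 4 + 2 + 1, so sig^7 ≡ 119·761·156 ≡ 121 (mod 943)
sig^7 mod 943 = 121, but h = 822.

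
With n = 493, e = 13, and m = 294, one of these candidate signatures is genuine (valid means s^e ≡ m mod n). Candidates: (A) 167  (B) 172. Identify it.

Candidate A: Squares mod 493: 167^1≡167, 167^2≡281, 167^4≡81, 167^8≡152; 13 = 8 + 4 + 1, so 167^13 ≡ 152·81·167 ≡ 294 (mod 493)
  → matches m = 294
Candidate B: Squares mod 493: 172^1≡172, 172^2≡4, 172^4≡16, 172^8≡256; 13 = 8 + 4 + 1, so 172^13 ≡ 256·16·172 ≡ 15 (mod 493)

A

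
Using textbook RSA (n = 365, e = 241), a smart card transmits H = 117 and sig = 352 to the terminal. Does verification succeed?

passes

Squares mod 365: sig^1≡352, sig^2≡169, sig^4≡91, sig^8≡251, sig^16≡221, sig^32≡296, sig^64≡16, sig^128≡256
241 = 128 + 64 + 32 + 16 + 1, so sig^241 ≡ 256·16·296·221·352 ≡ 117 (mod 365)
sig^241 mod 365 = 117 matches H.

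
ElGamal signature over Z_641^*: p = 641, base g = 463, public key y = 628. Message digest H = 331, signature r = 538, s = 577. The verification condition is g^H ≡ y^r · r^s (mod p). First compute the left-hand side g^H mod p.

196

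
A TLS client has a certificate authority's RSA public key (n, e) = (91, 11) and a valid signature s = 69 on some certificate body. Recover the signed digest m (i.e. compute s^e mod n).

s^2 ≡ 69^2 = 4761 ≡ 29
s^4 ≡ 29^2 = 841 ≡ 22
s^8 ≡ 22^2 = 484 ≡ 29
11 = 8 + 2 + 1, so s^11 ≡ 29·29·69 ≡ 62 (mod 91)

62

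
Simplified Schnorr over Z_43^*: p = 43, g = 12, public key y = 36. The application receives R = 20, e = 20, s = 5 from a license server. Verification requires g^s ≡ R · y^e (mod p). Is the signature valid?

valid

g^s mod p:
12^2 = 144 ≡ 15
12^4 ≡ 15^2 = 225 ≡ 10
5 = 4 + 1, so 12^5 ≡ 10·12 ≡ 34 (mod 43)
R · y^e mod p:
36^2 = 1296 ≡ 6
36^4 ≡ 6^2 = 36
36^8 ≡ 36^2 = 1296 ≡ 6
36^16 ≡ 6^2 = 36
20 = 16 + 4, so 36^20 ≡ 36·36 ≡ 6 (mod 43)
20·6 = 120 ≡ 34 (mod 43)
34 ≡ 34 (mod 43); signature holds.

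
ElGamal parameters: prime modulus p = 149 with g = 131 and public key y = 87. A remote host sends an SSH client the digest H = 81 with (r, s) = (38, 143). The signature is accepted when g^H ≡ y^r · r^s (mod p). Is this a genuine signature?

Left side g^H mod p:
131^2 = 17161 ≡ 26
131^4 ≡ 26^2 = 676 ≡ 80
131^8 ≡ 80^2 = 6400 ≡ 142
131^16 ≡ 142^2 = 20164 ≡ 49
131^32 ≡ 49^2 = 2401 ≡ 17
131^64 ≡ 17^2 = 289 ≡ 140
81 = 64 + 16 + 1, so 131^81 ≡ 140·49·131 ≡ 41 (mod 149)
Right side y^r · r^s mod p:
87^2 = 7569 ≡ 119
87^4 ≡ 119^2 = 14161 ≡ 6
87^8 ≡ 6^2 = 36
87^16 ≡ 36^2 = 1296 ≡ 104
87^32 ≡ 104^2 = 10816 ≡ 88
38 = 32 + 4 + 2, so 87^38 ≡ 88·6·119 ≡ 103 (mod 149)
38^2 = 1444 ≡ 103
38^4 ≡ 103^2 = 10609 ≡ 30
38^8 ≡ 30^2 = 900 ≡ 6
38^16 ≡ 6^2 = 36
38^32 ≡ 36^2 = 1296 ≡ 104
38^64 ≡ 104^2 = 10816 ≡ 88
38^128 ≡ 88^2 = 7744 ≡ 145
143 = 128 + 8 + 4 + 2 + 1, so 38^143 ≡ 145·6·30·103·38 ≡ 106 (mod 149)
103·106 = 10918 ≡ 41 (mod 149)
41 ≡ 41 (mod 149), so the signature is genuine.

genuine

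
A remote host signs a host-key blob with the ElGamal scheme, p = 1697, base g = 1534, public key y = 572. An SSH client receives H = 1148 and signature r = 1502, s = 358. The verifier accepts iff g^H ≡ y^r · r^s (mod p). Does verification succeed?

passes

Left side g^H mod p:
1534^2 = 2353156 ≡ 1114
1534^4 ≡ 1114^2 = 1240996 ≡ 489
1534^8 ≡ 489^2 = 239121 ≡ 1541
1534^16 ≡ 1541^2 = 2374681 ≡ 578
1534^32 ≡ 578^2 = 334084 ≡ 1472
1534^64 ≡ 1472^2 = 2166784 ≡ 1412
1534^128 ≡ 1412^2 = 1993744 ≡ 1466
1534^256 ≡ 1466^2 = 2149156 ≡ 754
1534^512 ≡ 754^2 = 568516 ≡ 21
1534^1024 ≡ 21^2 = 441
1148 = 1024 + 64 + 32 + 16 + 8 + 4, so 1534^1148 ≡ 441·1412·1472·578·1541·489 ≡ 1041 (mod 1697)
Right side y^r · r^s mod p:
572^2 = 327184 ≡ 1360
572^4 ≡ 1360^2 = 1849600 ≡ 1567
572^8 ≡ 1567^2 = 2455489 ≡ 1627
572^16 ≡ 1627^2 = 2647129 ≡ 1506
572^32 ≡ 1506^2 = 2268036 ≡ 844
572^64 ≡ 844^2 = 712336 ≡ 1293
572^128 ≡ 1293^2 = 1671849 ≡ 304
572^256 ≡ 304^2 = 92416 ≡ 778
572^512 ≡ 778^2 = 605284 ≡ 1152
572^1024 ≡ 1152^2 = 1327104 ≡ 50
1502 = 1024 + 256 + 128 + 64 + 16 + 8 + 4 + 2, so 572^1502 ≡ 50·778·304·1293·1506·1627·1567·1360 ≡ 889 (mod 1697)
1502^2 = 2256004 ≡ 691
1502^4 ≡ 691^2 = 477481 ≡ 624
1502^8 ≡ 624^2 = 389376 ≡ 763
1502^16 ≡ 763^2 = 582169 ≡ 98
1502^32 ≡ 98^2 = 9604 ≡ 1119
1502^64 ≡ 1119^2 = 1252161 ≡ 1472
1502^128 ≡ 1472^2 = 2166784 ≡ 1412
1502^256 ≡ 1412^2 = 1993744 ≡ 1466
358 = 256 + 64 + 32 + 4 + 2, so 1502^358 ≡ 1466·1472·1119·624·691 ≡ 1597 (mod 1697)
889·1597 = 1419733 ≡ 1041 (mod 1697)
1041 ≡ 1041 (mod 1697), so the signature is genuine.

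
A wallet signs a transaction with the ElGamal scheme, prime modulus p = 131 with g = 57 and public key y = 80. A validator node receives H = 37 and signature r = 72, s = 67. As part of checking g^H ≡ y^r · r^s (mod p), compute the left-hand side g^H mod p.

57^37 mod 131 = 88

88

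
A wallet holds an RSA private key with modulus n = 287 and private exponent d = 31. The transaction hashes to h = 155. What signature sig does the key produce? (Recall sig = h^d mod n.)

50

h^2 ≡ 155^2 = 24025 ≡ 204
h^4 ≡ 204^2 = 41616 ≡ 1
h^8 ≡ 1^2 = 1
h^16 ≡ 1^2 = 1
31 = 16 + 8 + 4 + 2 + 1, so h^31 ≡ 1·1·1·204·155 ≡ 50 (mod 287)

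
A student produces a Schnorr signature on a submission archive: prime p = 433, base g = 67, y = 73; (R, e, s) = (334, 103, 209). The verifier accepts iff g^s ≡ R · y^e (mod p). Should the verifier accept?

accept

g^s mod p:
67^2 = 4489 ≡ 159
67^4 ≡ 159^2 = 25281 ≡ 167
67^8 ≡ 167^2 = 27889 ≡ 177
67^16 ≡ 177^2 = 31329 ≡ 153
67^32 ≡ 153^2 = 23409 ≡ 27
67^64 ≡ 27^2 = 729 ≡ 296
67^128 ≡ 296^2 = 87616 ≡ 150
209 = 128 + 64 + 16 + 1, so 67^209 ≡ 150·296·153·67 ≡ 347 (mod 433)
R · y^e mod p:
73^2 = 5329 ≡ 133
73^4 ≡ 133^2 = 17689 ≡ 369
73^8 ≡ 369^2 = 136161 ≡ 199
73^16 ≡ 199^2 = 39601 ≡ 198
73^32 ≡ 198^2 = 39204 ≡ 234
73^64 ≡ 234^2 = 54756 ≡ 198
103 = 64 + 32 + 4 + 2 + 1, so 73^103 ≡ 198·234·369·133·73 ≡ 412 (mod 433)
334·412 = 137608 ≡ 347 (mod 433)
347 ≡ 347 (mod 433); signature holds.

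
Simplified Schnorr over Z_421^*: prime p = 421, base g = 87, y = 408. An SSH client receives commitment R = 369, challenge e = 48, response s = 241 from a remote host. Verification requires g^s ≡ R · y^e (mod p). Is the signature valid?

invalid

g^s mod p:
87^2 = 7569 ≡ 412
87^4 ≡ 412^2 = 169744 ≡ 81
87^8 ≡ 81^2 = 6561 ≡ 246
87^16 ≡ 246^2 = 60516 ≡ 313
87^32 ≡ 313^2 = 97969 ≡ 297
87^64 ≡ 297^2 = 88209 ≡ 220
87^128 ≡ 220^2 = 48400 ≡ 406
241 = 128 + 64 + 32 + 16 + 1, so 87^241 ≡ 406·220·297·313·87 ≡ 345 (mod 421)
R · y^e mod p:
408^2 = 166464 ≡ 169
408^4 ≡ 169^2 = 28561 ≡ 354
408^8 ≡ 354^2 = 125316 ≡ 279
408^16 ≡ 279^2 = 77841 ≡ 377
408^32 ≡ 377^2 = 142129 ≡ 252
48 = 32 + 16, so 408^48 ≡ 252·377 ≡ 279 (mod 421)
369·279 = 102951 ≡ 227 (mod 421)
345 ≠ 227; the check fails.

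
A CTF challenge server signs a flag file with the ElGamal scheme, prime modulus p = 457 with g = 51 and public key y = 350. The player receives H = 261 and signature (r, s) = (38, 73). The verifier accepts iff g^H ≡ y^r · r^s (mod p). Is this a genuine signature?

Left side g^H mod p:
51^2 = 2601 ≡ 316
51^4 ≡ 316^2 = 99856 ≡ 230
51^8 ≡ 230^2 = 52900 ≡ 345
51^16 ≡ 345^2 = 119025 ≡ 205
51^32 ≡ 205^2 = 42025 ≡ 438
51^64 ≡ 438^2 = 191844 ≡ 361
51^128 ≡ 361^2 = 130321 ≡ 76
51^256 ≡ 76^2 = 5776 ≡ 292
261 = 256 + 4 + 1, so 51^261 ≡ 292·230·51 ≡ 402 (mod 457)
Right side y^r · r^s mod p:
350^2 = 122500 ≡ 24
350^4 ≡ 24^2 = 576 ≡ 119
350^8 ≡ 119^2 = 14161 ≡ 451
350^16 ≡ 451^2 = 203401 ≡ 36
350^32 ≡ 36^2 = 1296 ≡ 382
38 = 32 + 4 + 2, so 350^38 ≡ 382·119·24 ≡ 133 (mod 457)
38^2 = 1444 ≡ 73
38^4 ≡ 73^2 = 5329 ≡ 302
38^8 ≡ 302^2 = 91204 ≡ 261
38^16 ≡ 261^2 = 68121 ≡ 28
38^32 ≡ 28^2 = 784 ≡ 327
38^64 ≡ 327^2 = 106929 ≡ 448
73 = 64 + 8 + 1, so 38^73 ≡ 448·261·38 ≡ 310 (mod 457)
133·310 = 41230 ≡ 100 (mod 457)
402 ≠ 100, so verification fails.

forged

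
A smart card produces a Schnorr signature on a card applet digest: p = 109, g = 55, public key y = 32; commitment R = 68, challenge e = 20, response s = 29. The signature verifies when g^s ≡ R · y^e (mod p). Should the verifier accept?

g^s mod p:
Squares mod 109: 55^1≡55, 55^2≡82, 55^4≡75, 55^8≡66, 55^16≡105
29 = 16 + 8 + 4 + 1, so 55^29 ≡ 105·66·75·55 ≡ 19 (mod 109)
R · y^e mod p:
Squares mod 109: 32^1≡32, 32^2≡43, 32^4≡105, 32^8≡16, 32^16≡38
20 = 16 + 4, so 32^20 ≡ 38·105 ≡ 66 (mod 109)
68·66 = 4488 ≡ 19 (mod 109)
19 ≡ 19 (mod 109); signature holds.

accept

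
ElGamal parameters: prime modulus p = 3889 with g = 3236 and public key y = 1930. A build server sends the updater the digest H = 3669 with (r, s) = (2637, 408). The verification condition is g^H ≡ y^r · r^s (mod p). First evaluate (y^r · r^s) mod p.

1930^2 = 3724900 ≡ 3127
1930^4 ≡ 3127^2 = 9778129 ≡ 1183
1930^8 ≡ 1183^2 = 1399489 ≡ 3338
1930^16 ≡ 3338^2 = 11142244 ≡ 259
1930^32 ≡ 259^2 = 67081 ≡ 968
1930^64 ≡ 968^2 = 937024 ≡ 3664
1930^128 ≡ 3664^2 = 13424896 ≡ 68
1930^256 ≡ 68^2 = 4624 ≡ 735
1930^512 ≡ 735^2 = 540225 ≡ 3543
1930^1024 ≡ 3543^2 = 12552849 ≡ 3046
1930^2048 ≡ 3046^2 = 9278116 ≡ 2851
2637 = 2048 + 512 + 64 + 8 + 4 + 1, so 1930^2637 ≡ 2851·3543·3664·3338·1183·1930 ≡ 2662 (mod 3889)
2637^2 = 6953769 ≡ 237
2637^4 ≡ 237^2 = 56169 ≡ 1723
2637^8 ≡ 1723^2 = 2968729 ≡ 1422
2637^16 ≡ 1422^2 = 2022084 ≡ 3693
2637^32 ≡ 3693^2 = 13638249 ≡ 3415
2637^64 ≡ 3415^2 = 11662225 ≡ 3003
2637^128 ≡ 3003^2 = 9018009 ≡ 3307
2637^256 ≡ 3307^2 = 10936249 ≡ 381
408 = 256 + 128 + 16 + 8, so 2637^408 ≡ 381·3307·3693·1422 ≡ 23 (mod 3889)
y^r · r^s ≡ 2662·23 = 61226 ≡ 2891 (mod 3889)

2891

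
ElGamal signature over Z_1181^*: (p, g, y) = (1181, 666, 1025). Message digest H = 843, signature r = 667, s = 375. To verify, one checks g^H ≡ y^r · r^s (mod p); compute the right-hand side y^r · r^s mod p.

1022

1025^2 = 1050625 ≡ 716
1025^4 ≡ 716^2 = 512656 ≡ 102
1025^8 ≡ 102^2 = 10404 ≡ 956
1025^16 ≡ 956^2 = 913936 ≡ 1023
1025^32 ≡ 1023^2 = 1046529 ≡ 163
1025^64 ≡ 163^2 = 26569 ≡ 587
1025^128 ≡ 587^2 = 344569 ≡ 898
1025^256 ≡ 898^2 = 806404 ≡ 962
1025^512 ≡ 962^2 = 925444 ≡ 721
667 = 512 + 128 + 16 + 8 + 2 + 1, so 1025^667 ≡ 721·898·1023·956·716·1025 ≡ 891 (mod 1181)
667^2 = 444889 ≡ 833
667^4 ≡ 833^2 = 693889 ≡ 642
667^8 ≡ 642^2 = 412164 ≡ 1176
667^16 ≡ 1176^2 = 1382976 ≡ 25
667^32 ≡ 25^2 = 625
667^64 ≡ 625^2 = 390625 ≡ 895
667^128 ≡ 895^2 = 801025 ≡ 307
667^256 ≡ 307^2 = 94249 ≡ 950
375 = 256 + 64 + 32 + 16 + 4 + 2 + 1, so 667^375 ≡ 950·895·625·25·642·833·667 ≡ 982 (mod 1181)
y^r · r^s ≡ 891·982 = 874962 ≡ 1022 (mod 1181)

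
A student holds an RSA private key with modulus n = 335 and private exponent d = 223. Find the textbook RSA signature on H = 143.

H^2 ≡ 143^2 = 20449 ≡ 14
H^4 ≡ 14^2 = 196
H^8 ≡ 196^2 = 38416 ≡ 226
H^16 ≡ 226^2 = 51076 ≡ 156
H^32 ≡ 156^2 = 24336 ≡ 216
H^64 ≡ 216^2 = 46656 ≡ 91
H^128 ≡ 91^2 = 8281 ≡ 241
223 = 128 + 64 + 16 + 8 + 4 + 2 + 1, so H^223 ≡ 241·91·156·226·196·14·143 ≡ 327 (mod 335)

327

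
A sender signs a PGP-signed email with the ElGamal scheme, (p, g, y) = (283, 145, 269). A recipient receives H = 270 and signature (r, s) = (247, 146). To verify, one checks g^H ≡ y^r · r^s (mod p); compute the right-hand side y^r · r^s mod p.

269^2 = 72361 ≡ 196
269^4 ≡ 196^2 = 38416 ≡ 211
269^8 ≡ 211^2 = 44521 ≡ 90
269^16 ≡ 90^2 = 8100 ≡ 176
269^32 ≡ 176^2 = 30976 ≡ 129
269^64 ≡ 129^2 = 16641 ≡ 227
269^128 ≡ 227^2 = 51529 ≡ 23
247 = 128 + 64 + 32 + 16 + 4 + 2 + 1, so 269^247 ≡ 23·227·129·176·211·196·269 ≡ 144 (mod 283)
247^2 = 61009 ≡ 164
247^4 ≡ 164^2 = 26896 ≡ 11
247^8 ≡ 11^2 = 121
247^16 ≡ 121^2 = 14641 ≡ 208
247^32 ≡ 208^2 = 43264 ≡ 248
247^64 ≡ 248^2 = 61504 ≡ 93
247^128 ≡ 93^2 = 8649 ≡ 159
146 = 128 + 16 + 2, so 247^146 ≡ 159·208·164 ≡ 113 (mod 283)
y^r · r^s ≡ 144·113 = 16272 ≡ 141 (mod 283)

141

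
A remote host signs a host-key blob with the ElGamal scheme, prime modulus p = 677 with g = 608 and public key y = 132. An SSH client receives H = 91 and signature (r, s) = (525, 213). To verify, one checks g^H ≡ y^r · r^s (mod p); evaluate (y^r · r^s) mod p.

132^2 = 17424 ≡ 499
132^4 ≡ 499^2 = 249001 ≡ 542
132^8 ≡ 542^2 = 293764 ≡ 623
132^16 ≡ 623^2 = 388129 ≡ 208
132^32 ≡ 208^2 = 43264 ≡ 613
132^64 ≡ 613^2 = 375769 ≡ 34
132^128 ≡ 34^2 = 1156 ≡ 479
132^256 ≡ 479^2 = 229441 ≡ 615
132^512 ≡ 615^2 = 378225 ≡ 459
525 = 512 + 8 + 4 + 1, so 132^525 ≡ 459·623·542·132 ≡ 211 (mod 677)
525^2 = 275625 ≡ 86
525^4 ≡ 86^2 = 7396 ≡ 626
525^8 ≡ 626^2 = 391876 ≡ 570
525^16 ≡ 570^2 = 324900 ≡ 617
525^32 ≡ 617^2 = 380689 ≡ 215
525^64 ≡ 215^2 = 46225 ≡ 189
525^128 ≡ 189^2 = 35721 ≡ 517
213 = 128 + 64 + 16 + 4 + 1, so 525^213 ≡ 517·189·617·626·525 ≡ 14 (mod 677)
y^r · r^s ≡ 211·14 = 2954 ≡ 246 (mod 677)

246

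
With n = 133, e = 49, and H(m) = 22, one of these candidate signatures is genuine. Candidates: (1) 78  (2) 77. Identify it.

1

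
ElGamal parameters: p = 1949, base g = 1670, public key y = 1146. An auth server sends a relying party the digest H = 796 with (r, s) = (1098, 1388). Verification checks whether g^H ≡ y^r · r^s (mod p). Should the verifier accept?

Left side g^H mod p:
1670^2 = 2788900 ≡ 1830
1670^4 ≡ 1830^2 = 3348900 ≡ 518
1670^8 ≡ 518^2 = 268324 ≡ 1311
1670^16 ≡ 1311^2 = 1718721 ≡ 1652
1670^32 ≡ 1652^2 = 2729104 ≡ 504
1670^64 ≡ 504^2 = 254016 ≡ 646
1670^128 ≡ 646^2 = 417316 ≡ 230
1670^256 ≡ 230^2 = 52900 ≡ 277
1670^512 ≡ 277^2 = 76729 ≡ 718
796 = 512 + 256 + 16 + 8 + 4, so 1670^796 ≡ 718·277·1652·1311·518 ≡ 349 (mod 1949)
Right side y^r · r^s mod p:
1146^2 = 1313316 ≡ 1639
1146^4 ≡ 1639^2 = 2686321 ≡ 599
1146^8 ≡ 599^2 = 358801 ≡ 185
1146^16 ≡ 185^2 = 34225 ≡ 1092
1146^32 ≡ 1092^2 = 1192464 ≡ 1625
1146^64 ≡ 1625^2 = 2640625 ≡ 1679
1146^128 ≡ 1679^2 = 2819041 ≡ 787
1146^256 ≡ 787^2 = 619369 ≡ 1536
1146^512 ≡ 1536^2 = 2359296 ≡ 1006
1146^1024 ≡ 1006^2 = 1012036 ≡ 505
1098 = 1024 + 64 + 8 + 2, so 1146^1098 ≡ 505·1679·185·1639 ≡ 1895 (mod 1949)
1098^2 = 1205604 ≡ 1122
1098^4 ≡ 1122^2 = 1258884 ≡ 1779
1098^8 ≡ 1779^2 = 3164841 ≡ 1614
1098^16 ≡ 1614^2 = 2604996 ≡ 1132
1098^32 ≡ 1132^2 = 1281424 ≡ 931
1098^64 ≡ 931^2 = 866761 ≡ 1405
1098^128 ≡ 1405^2 = 1974025 ≡ 1637
1098^256 ≡ 1637^2 = 2679769 ≡ 1843
1098^512 ≡ 1843^2 = 3396649 ≡ 1491
1098^1024 ≡ 1491^2 = 2223081 ≡ 1221
1388 = 1024 + 256 + 64 + 32 + 8 + 4, so 1098^1388 ≡ 1221·1843·1405·931·1614·1779 ≡ 167 (mod 1949)
1895·167 = 316465 ≡ 727 (mod 1949)
349 ≠ 727, so verification fails.

reject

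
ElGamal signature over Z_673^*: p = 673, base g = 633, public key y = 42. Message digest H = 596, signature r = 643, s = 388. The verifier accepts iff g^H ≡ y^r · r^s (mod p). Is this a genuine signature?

forged

Left side g^H mod p:
633^2 = 400689 ≡ 254
633^4 ≡ 254^2 = 64516 ≡ 581
633^8 ≡ 581^2 = 337561 ≡ 388
633^16 ≡ 388^2 = 150544 ≡ 465
633^32 ≡ 465^2 = 216225 ≡ 192
633^64 ≡ 192^2 = 36864 ≡ 522
633^128 ≡ 522^2 = 272484 ≡ 592
633^256 ≡ 592^2 = 350464 ≡ 504
633^512 ≡ 504^2 = 254016 ≡ 295
596 = 512 + 64 + 16 + 4, so 633^596 ≡ 295·522·465·581 ≡ 604 (mod 673)
Right side y^r · r^s mod p:
42^2 = 1764 ≡ 418
42^4 ≡ 418^2 = 174724 ≡ 417
42^8 ≡ 417^2 = 173889 ≡ 255
42^16 ≡ 255^2 = 65025 ≡ 417
42^32 ≡ 417^2 = 173889 ≡ 255
42^64 ≡ 255^2 = 65025 ≡ 417
42^128 ≡ 417^2 = 173889 ≡ 255
42^256 ≡ 255^2 = 65025 ≡ 417
42^512 ≡ 417^2 = 173889 ≡ 255
643 = 512 + 128 + 2 + 1, so 42^643 ≡ 255·255·418·42 ≡ 631 (mod 673)
643^2 = 413449 ≡ 227
643^4 ≡ 227^2 = 51529 ≡ 381
643^8 ≡ 381^2 = 145161 ≡ 466
643^16 ≡ 466^2 = 217156 ≡ 450
643^32 ≡ 450^2 = 202500 ≡ 600
643^64 ≡ 600^2 = 360000 ≡ 618
643^128 ≡ 618^2 = 381924 ≡ 333
643^256 ≡ 333^2 = 110889 ≡ 517
388 = 256 + 128 + 4, so 643^388 ≡ 517·333·381 ≡ 69 (mod 673)
631·69 = 43539 ≡ 467 (mod 673)
604 ≠ 467, so verification fails.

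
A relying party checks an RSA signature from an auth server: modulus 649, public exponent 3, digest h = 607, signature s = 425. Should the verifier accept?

accept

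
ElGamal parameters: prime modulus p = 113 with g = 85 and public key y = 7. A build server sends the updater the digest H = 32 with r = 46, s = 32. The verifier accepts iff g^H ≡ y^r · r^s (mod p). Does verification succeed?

fails

Left side g^H mod p:
85^2 = 7225 ≡ 106
85^4 ≡ 106^2 = 11236 ≡ 49
85^8 ≡ 49^2 = 2401 ≡ 28
85^16 ≡ 28^2 = 784 ≡ 106
85^32 ≡ 106^2 = 11236 ≡ 49
Right side y^r · r^s mod p:
7^2 = 49
7^4 ≡ 49^2 = 2401 ≡ 28
7^8 ≡ 28^2 = 784 ≡ 106
7^16 ≡ 106^2 = 11236 ≡ 49
7^32 ≡ 49^2 = 2401 ≡ 28
46 = 32 + 8 + 4 + 2, so 7^46 ≡ 28·106·28·49 ≡ 28 (mod 113)
46^2 = 2116 ≡ 82
46^4 ≡ 82^2 = 6724 ≡ 57
46^8 ≡ 57^2 = 3249 ≡ 85
46^16 ≡ 85^2 = 7225 ≡ 106
46^32 ≡ 106^2 = 11236 ≡ 49
28·49 = 1372 ≡ 16 (mod 113)
49 ≠ 16, so verification fails.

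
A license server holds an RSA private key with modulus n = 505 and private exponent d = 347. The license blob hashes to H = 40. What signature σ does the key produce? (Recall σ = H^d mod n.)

205

H^2 ≡ 40^2 = 1600 ≡ 85
H^4 ≡ 85^2 = 7225 ≡ 155
H^8 ≡ 155^2 = 24025 ≡ 290
H^16 ≡ 290^2 = 84100 ≡ 270
H^32 ≡ 270^2 = 72900 ≡ 180
H^64 ≡ 180^2 = 32400 ≡ 80
H^128 ≡ 80^2 = 6400 ≡ 340
H^256 ≡ 340^2 = 115600 ≡ 460
347 = 256 + 64 + 16 + 8 + 2 + 1, so H^347 ≡ 460·80·270·290·85·40 ≡ 205 (mod 505)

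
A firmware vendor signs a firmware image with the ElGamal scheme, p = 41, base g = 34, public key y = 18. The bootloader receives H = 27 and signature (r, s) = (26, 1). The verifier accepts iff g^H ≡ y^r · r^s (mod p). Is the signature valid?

Left side g^H mod p:
Squares mod 41: 34^1≡34, 34^2≡8, 34^4≡23, 34^8≡37, 34^16≡16
27 = 16 + 8 + 2 + 1, so 34^27 ≡ 16·37·8·34 ≡ 17 (mod 41)
Right side y^r · r^s mod p:
Squares mod 41: 18^1≡18, 18^2≡37, 18^4≡16, 18^8≡10, 18^16≡18
26 = 16 + 8 + 2, so 18^26 ≡ 18·10·37 ≡ 18 (mod 41)
26^1 mod 41 = 26
18·26 = 468 ≡ 17 (mod 41)
17 ≡ 17 (mod 41), so the signature is genuine.

valid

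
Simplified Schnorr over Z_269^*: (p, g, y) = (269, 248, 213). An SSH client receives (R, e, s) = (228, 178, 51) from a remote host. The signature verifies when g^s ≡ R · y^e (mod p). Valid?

yes

g^s mod p:
Squares mod 269: 248^1≡248, 248^2≡172, 248^4≡263, 248^8≡36, 248^16≡220, 248^32≡249
51 = 32 + 16 + 2 + 1, so 248^51 ≡ 249·220·172·248 ≡ 11 (mod 269)
R · y^e mod p:
Squares mod 269: 213^1≡213, 213^2≡177, 213^4≡125, 213^8≡23, 213^16≡260, 213^32≡81, 213^64≡105, 213^128≡265
178 = 128 + 32 + 16 + 2, so 213^178 ≡ 265·81·260·177 ≡ 190 (mod 269)
228·190 = 43320 ≡ 11 (mod 269)
11 ≡ 11 (mod 269); signature holds.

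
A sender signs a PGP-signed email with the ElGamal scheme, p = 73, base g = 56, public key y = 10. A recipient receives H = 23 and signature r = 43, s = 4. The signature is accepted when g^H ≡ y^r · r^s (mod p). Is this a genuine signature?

Left side g^H mod p:
Squares mod 73: 56^1≡56, 56^2≡70, 56^4≡9, 56^8≡8, 56^16≡64
23 = 16 + 4 + 2 + 1, so 56^23 ≡ 64·9·70·56 ≡ 30 (mod 73)
Right side y^r · r^s mod p:
Squares mod 73: 10^1≡10, 10^2≡27, 10^4≡72, 10^8≡1, 10^16≡1, 10^32≡1
43 = 32 + 8 + 2 + 1, so 10^43 ≡ 1·1·27·10 ≡ 51 (mod 73)
Squares mod 73: 43^1≡43, 43^2≡24, 43^4≡65
43^4 ≡ 65 (mod 73)
51·65 = 3315 ≡ 30 (mod 73)
30 ≡ 30 (mod 73), so the signature is genuine.

genuine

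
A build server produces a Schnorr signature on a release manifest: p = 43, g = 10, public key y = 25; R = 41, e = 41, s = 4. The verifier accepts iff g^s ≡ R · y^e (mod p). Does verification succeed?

g^s mod p:
10^2 = 100 ≡ 14
10^4 ≡ 14^2 = 196 ≡ 24
R · y^e mod p:
25^2 = 625 ≡ 23
25^4 ≡ 23^2 = 529 ≡ 13
25^8 ≡ 13^2 = 169 ≡ 40
25^16 ≡ 40^2 = 1600 ≡ 9
25^32 ≡ 9^2 = 81 ≡ 38
41 = 32 + 8 + 1, so 25^41 ≡ 38·40·25 ≡ 31 (mod 43)
41·31 = 1271 ≡ 24 (mod 43)
24 ≡ 24 (mod 43); signature holds.

passes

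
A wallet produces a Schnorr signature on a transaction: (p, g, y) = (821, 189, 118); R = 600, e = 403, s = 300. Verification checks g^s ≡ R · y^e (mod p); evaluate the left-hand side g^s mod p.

685

189^2 = 35721 ≡ 418
189^4 ≡ 418^2 = 174724 ≡ 672
189^8 ≡ 672^2 = 451584 ≡ 34
189^16 ≡ 34^2 = 1156 ≡ 335
189^32 ≡ 335^2 = 112225 ≡ 569
189^64 ≡ 569^2 = 323761 ≡ 287
189^128 ≡ 287^2 = 82369 ≡ 269
189^256 ≡ 269^2 = 72361 ≡ 113
300 = 256 + 32 + 8 + 4, so 189^300 ≡ 113·569·34·672 ≡ 685 (mod 821)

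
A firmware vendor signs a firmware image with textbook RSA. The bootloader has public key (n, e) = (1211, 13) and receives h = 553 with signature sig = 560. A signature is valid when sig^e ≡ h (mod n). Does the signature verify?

sig^2 ≡ 560^2 = 313600 ≡ 1162
sig^4 ≡ 1162^2 = 1350244 ≡ 1190
sig^8 ≡ 1190^2 = 1416100 ≡ 441
13 = 8 + 4 + 1, so sig^13 ≡ 441·1190·560 ≡ 553 (mod 1211)
553 = h, so the signature checks out.

verifies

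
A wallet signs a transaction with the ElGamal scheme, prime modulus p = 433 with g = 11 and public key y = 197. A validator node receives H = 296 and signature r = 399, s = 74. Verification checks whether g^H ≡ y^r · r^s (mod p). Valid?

yes

Left side g^H mod p:
Squares mod 433: 11^1≡11, 11^2≡121, 11^4≡352, 11^8≡66, 11^16≡26, 11^32≡243, 11^64≡161, 11^128≡374, 11^256≡17
296 = 256 + 32 + 8, so 11^296 ≡ 17·243·66 ≡ 289 (mod 433)
Right side y^r · r^s mod p:
Squares mod 433: 197^1≡197, 197^2≡272, 197^4≡374, 197^8≡17, 197^16≡289, 197^32≡385, 197^64≡139, 197^128≡269, 197^256≡50
399 = 256 + 128 + 8 + 4 + 2 + 1, so 197^399 ≡ 50·269·17·374·272·197 ≡ 266 (mod 433)
Squares mod 433: 399^1≡399, 399^2≡290, 399^4≡98, 399^8≡78, 399^16≡22, 399^32≡51, 399^64≡3
74 = 64 + 8 + 2, so 399^74 ≡ 3·78·290 ≡ 312 (mod 433)
266·312 = 82992 ≡ 289 (mod 433)
289 ≡ 289 (mod 433), so the signature is genuine.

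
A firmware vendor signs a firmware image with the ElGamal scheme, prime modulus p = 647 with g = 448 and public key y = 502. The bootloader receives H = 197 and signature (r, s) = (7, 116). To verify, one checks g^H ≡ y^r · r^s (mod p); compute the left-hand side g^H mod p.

428

448^2 = 200704 ≡ 134
448^4 ≡ 134^2 = 17956 ≡ 487
448^8 ≡ 487^2 = 237169 ≡ 367
448^16 ≡ 367^2 = 134689 ≡ 113
448^32 ≡ 113^2 = 12769 ≡ 476
448^64 ≡ 476^2 = 226576 ≡ 126
448^128 ≡ 126^2 = 15876 ≡ 348
197 = 128 + 64 + 4 + 1, so 448^197 ≡ 348·126·487·448 ≡ 428 (mod 647)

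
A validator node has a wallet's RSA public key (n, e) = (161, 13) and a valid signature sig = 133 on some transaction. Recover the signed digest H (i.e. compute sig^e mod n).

140

sig^2 ≡ 133^2 = 17689 ≡ 140
sig^4 ≡ 140^2 = 19600 ≡ 119
sig^8 ≡ 119^2 = 14161 ≡ 154
13 = 8 + 4 + 1, so sig^13 ≡ 154·119·133 ≡ 140 (mod 161)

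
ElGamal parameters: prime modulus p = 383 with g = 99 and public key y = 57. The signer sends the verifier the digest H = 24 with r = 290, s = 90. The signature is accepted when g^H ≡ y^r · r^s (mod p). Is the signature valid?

Left side g^H mod p:
99^2 = 9801 ≡ 226
99^4 ≡ 226^2 = 51076 ≡ 137
99^8 ≡ 137^2 = 18769 ≡ 2
99^16 ≡ 2^2 = 4
24 = 16 + 8, so 99^24 ≡ 4·2 ≡ 8 (mod 383)
Right side y^r · r^s mod p:
57^2 = 3249 ≡ 185
57^4 ≡ 185^2 = 34225 ≡ 138
57^8 ≡ 138^2 = 19044 ≡ 277
57^16 ≡ 277^2 = 76729 ≡ 129
57^32 ≡ 129^2 = 16641 ≡ 172
57^64 ≡ 172^2 = 29584 ≡ 93
57^128 ≡ 93^2 = 8649 ≡ 223
57^256 ≡ 223^2 = 49729 ≡ 322
290 = 256 + 32 + 2, so 57^290 ≡ 322·172·185 ≡ 24 (mod 383)
290^2 = 84100 ≡ 223
290^4 ≡ 223^2 = 49729 ≡ 322
290^8 ≡ 322^2 = 103684 ≡ 274
290^16 ≡ 274^2 = 75076 ≡ 8
290^32 ≡ 8^2 = 64
290^64 ≡ 64^2 = 4096 ≡ 266
90 = 64 + 16 + 8 + 2, so 290^90 ≡ 266·8·274·223 ≡ 3 (mod 383)
24·3 = 72 ≡ 72 (mod 383)
8 ≠ 72, so verification fails.

invalid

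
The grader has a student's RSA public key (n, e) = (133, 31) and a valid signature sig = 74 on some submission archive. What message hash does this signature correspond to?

130

Squares mod 133: sig^1≡74, sig^2≡23, sig^4≡130, sig^8≡9, sig^16≡81
31 = 16 + 8 + 4 + 2 + 1, so sig^31 ≡ 81·9·130·23·74 ≡ 130 (mod 133)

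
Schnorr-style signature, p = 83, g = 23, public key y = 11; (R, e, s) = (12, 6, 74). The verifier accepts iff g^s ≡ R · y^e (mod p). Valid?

g^s mod p:
23^2 = 529 ≡ 31
23^4 ≡ 31^2 = 961 ≡ 48
23^8 ≡ 48^2 = 2304 ≡ 63
23^16 ≡ 63^2 = 3969 ≡ 68
23^32 ≡ 68^2 = 4624 ≡ 59
23^64 ≡ 59^2 = 3481 ≡ 78
74 = 64 + 8 + 2, so 23^74 ≡ 78·63·31 ≡ 29 (mod 83)
R · y^e mod p:
11^2 = 121 ≡ 38
11^4 ≡ 38^2 = 1444 ≡ 33
6 = 4 + 2, so 11^6 ≡ 33·38 ≡ 9 (mod 83)
12·9 = 108 ≡ 25 (mod 83)
29 ≠ 25; the check fails.

no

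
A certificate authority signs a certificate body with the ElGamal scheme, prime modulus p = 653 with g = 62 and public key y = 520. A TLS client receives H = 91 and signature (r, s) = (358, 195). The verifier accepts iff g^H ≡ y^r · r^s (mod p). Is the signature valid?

Left side g^H mod p:
62^2 = 3844 ≡ 579
62^4 ≡ 579^2 = 335241 ≡ 252
62^8 ≡ 252^2 = 63504 ≡ 163
62^16 ≡ 163^2 = 26569 ≡ 449
62^32 ≡ 449^2 = 201601 ≡ 477
62^64 ≡ 477^2 = 227529 ≡ 285
91 = 64 + 16 + 8 + 2 + 1, so 62^91 ≡ 285·449·163·579·62 ≡ 392 (mod 653)
Right side y^r · r^s mod p:
520^2 = 270400 ≡ 58
520^4 ≡ 58^2 = 3364 ≡ 99
520^8 ≡ 99^2 = 9801 ≡ 6
520^16 ≡ 6^2 = 36
520^32 ≡ 36^2 = 1296 ≡ 643
520^64 ≡ 643^2 = 413449 ≡ 100
520^128 ≡ 100^2 = 10000 ≡ 205
520^256 ≡ 205^2 = 42025 ≡ 233
358 = 256 + 64 + 32 + 4 + 2, so 520^358 ≡ 233·100·643·99·58 ≡ 643 (mod 653)
358^2 = 128164 ≡ 176
358^4 ≡ 176^2 = 30976 ≡ 285
358^8 ≡ 285^2 = 81225 ≡ 253
358^16 ≡ 253^2 = 64009 ≡ 15
358^32 ≡ 15^2 = 225
358^64 ≡ 225^2 = 50625 ≡ 344
358^128 ≡ 344^2 = 118336 ≡ 143
195 = 128 + 64 + 2 + 1, so 358^195 ≡ 143·344·176·358 ≡ 222 (mod 653)
643·222 = 142746 ≡ 392 (mod 653)
392 ≡ 392 (mod 653), so the signature is genuine.

valid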